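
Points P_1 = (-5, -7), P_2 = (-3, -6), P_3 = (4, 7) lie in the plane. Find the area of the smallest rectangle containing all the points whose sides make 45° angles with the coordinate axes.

69

In coordinates u = x + y, v = x − y the rectangle is axis-aligned; the map (x,y)→(u,v) scales areas by 2.
u-values: -12, -9, 11; range = 11 − (-12) = 23.
v-values: 2, 3, -3; range = 3 − (-3) = 6.
Area = (23 × 6) / 2 = 69.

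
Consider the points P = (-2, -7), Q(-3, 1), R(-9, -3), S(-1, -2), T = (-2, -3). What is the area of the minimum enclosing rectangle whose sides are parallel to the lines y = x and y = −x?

In coordinates u = x + y, v = x − y the rectangle is axis-aligned; the map (x,y)→(u,v) scales areas by 2.
u-values: -9, -2, -12, -3, -5; range = -2 − (-12) = 10.
v-values: 5, -4, -6, 1, 1; range = 5 − (-6) = 11.
Area = (10 × 11) / 2 = 55.

55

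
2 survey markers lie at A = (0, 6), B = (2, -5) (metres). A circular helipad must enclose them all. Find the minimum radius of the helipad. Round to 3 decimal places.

5.590

The smallest circle enclosing two points has them as diameter endpoints.
Centre = midpoint = (1, 0.5); r² = |AB|²/4 = 125/4 = 31.25.
r = √(31.25) ≈ 5.590.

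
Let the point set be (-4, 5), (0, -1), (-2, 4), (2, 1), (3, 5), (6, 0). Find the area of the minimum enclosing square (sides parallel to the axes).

The bounding box has width 10 and height 6.
An axis-aligned square enclosing the set must have side ≥ max(width, height).
So the minimum side is max(10, 6) = 10.
Area = 10² = 100.

100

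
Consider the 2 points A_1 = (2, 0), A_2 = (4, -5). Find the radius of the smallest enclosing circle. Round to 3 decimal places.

2.693

The smallest circle enclosing two points has them as diameter endpoints.
Centre = midpoint = (3, -2.5); r² = |A_1A_2|²/4 = 29/4 = 7.25.
r = √(7.25) ≈ 2.693.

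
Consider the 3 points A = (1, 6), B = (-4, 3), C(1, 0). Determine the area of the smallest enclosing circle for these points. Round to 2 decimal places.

36.32

Side lengths²: AB² = 34, AC² = 36, BC² = 34.
Since AC² = 36 < 34 + 34 = 68, the triangle is acute, so the smallest enclosing circle is the circumcircle.
Circumcentre = (-0.6, 3), r² = 11.56.
Area = π·r² = π·11.56 ≈ 36.32.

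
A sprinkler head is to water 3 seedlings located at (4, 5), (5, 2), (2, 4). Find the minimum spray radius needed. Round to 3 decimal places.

1.821

Call the three points A, B, C in the order given.
Side lengths²: AB² = 10, AC² = 5, BC² = 13.
Since BC² = 13 < 10 + 5 = 15, the triangle is acute, so the smallest enclosing circle is the circumcircle.
Circumcentre = (51/14, 45/14), r² = 325/98.
r = √(325/98) ≈ 1.821.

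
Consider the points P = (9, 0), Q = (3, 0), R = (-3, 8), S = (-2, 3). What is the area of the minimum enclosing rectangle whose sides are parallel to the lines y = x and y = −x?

In coordinates u = x + y, v = x − y the rectangle is axis-aligned; the map (x,y)→(u,v) scales areas by 2.
u-values: 9, 3, 5, 1; range = 9 − 1 = 8.
v-values: 9, 3, -11, -5; range = 9 − (-11) = 20.
Area = (8 × 20) / 2 = 80.

80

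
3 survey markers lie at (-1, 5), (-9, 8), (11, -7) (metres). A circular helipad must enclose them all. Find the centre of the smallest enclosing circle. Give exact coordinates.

Call the three points A, B, C in the order given.
Side lengths²: AB² = 73, AC² = 288, BC² = 625.
Since BC² = 625 ≥ 288 + 73 = 361, the angle opposite BC is not acute, so the smallest enclosing circle has BC as diameter.
Centre = midpoint of BC = (1, 0.5), r² = 625/4 = 156.25.
Centre = (1, 0.5).

(1, 0.5)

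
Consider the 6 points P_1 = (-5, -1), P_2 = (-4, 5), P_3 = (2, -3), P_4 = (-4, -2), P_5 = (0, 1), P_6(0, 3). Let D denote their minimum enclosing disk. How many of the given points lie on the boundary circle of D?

A smallest enclosing disk is always determined by at most three of the input points on its boundary.
The farthest pair is P_2–P_3 with squared distance 100. The circle on this segment as diameter has centre (-1, 1) and r² = 100/4 = 25.
Check P_1: distance² to centre = 20 ≤ 25, so it lies inside.
All remaining points lie in this disk, and no smaller disk contains both endpoints, so this is the minimum enclosing circle.
The points at distance exactly r from the centre are P_2, P_3 — 2 points.

2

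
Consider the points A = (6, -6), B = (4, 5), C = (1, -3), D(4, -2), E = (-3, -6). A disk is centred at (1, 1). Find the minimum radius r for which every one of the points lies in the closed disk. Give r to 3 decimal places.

The required radius is the distance from (1, 1) to the farthest point.
Squared distances: 74, 25, 16, 18, 65.
Maximum is 74, attained at A.
r = √74 ≈ 8.602.

8.602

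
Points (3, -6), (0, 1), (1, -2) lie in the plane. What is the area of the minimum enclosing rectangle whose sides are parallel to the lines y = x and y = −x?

20

In coordinates u = x + y, v = x − y the rectangle is axis-aligned; the map (x,y)→(u,v) scales areas by 2.
u-values: -3, 1, -1; range = 1 − (-3) = 4.
v-values: 9, -1, 3; range = 9 − (-1) = 10.
Area = (4 × 10) / 2 = 20.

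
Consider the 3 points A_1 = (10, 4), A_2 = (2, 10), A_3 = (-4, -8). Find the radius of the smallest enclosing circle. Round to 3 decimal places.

9.718

Side lengths²: A_1A_2² = 100, A_1A_3² = 340, A_2A_3² = 360.
Since A_2A_3² = 360 < 340 + 100 = 440, the triangle is acute, so the smallest enclosing circle is the circumcircle.
Circumcentre = (1, 1/3), r² = 850/9.
r = √(850/9) ≈ 9.718.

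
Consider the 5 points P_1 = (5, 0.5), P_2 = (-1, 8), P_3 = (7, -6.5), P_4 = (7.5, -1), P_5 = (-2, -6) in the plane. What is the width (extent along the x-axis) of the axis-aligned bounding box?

9.5

max x = 7.5, min x = -2, so width = 9.5.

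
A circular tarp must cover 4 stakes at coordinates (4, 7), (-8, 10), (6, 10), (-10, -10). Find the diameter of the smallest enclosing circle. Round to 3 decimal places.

By Welzl's lemma the MEC is supported by two points (diametrically opposite) or three points (on a circumcircle).
The farthest pair is (6, 10)–(-10, -10) with squared distance 656. The circle on this segment as diameter has centre (-2, 0) and r² = 656/4 = 164.
Check (4, 7): distance² to centre = 85 ≤ 164, so it lies inside.
All remaining points lie in this disk, and no smaller disk contains both endpoints, so this is the minimum enclosing circle.
Diameter = 2r = 2√164 ≈ 25.612.

25.612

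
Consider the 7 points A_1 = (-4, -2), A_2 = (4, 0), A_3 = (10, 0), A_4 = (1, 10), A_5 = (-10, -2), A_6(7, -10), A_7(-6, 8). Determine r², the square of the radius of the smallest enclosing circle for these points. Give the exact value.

By Welzl's lemma the MEC is supported by two points (diametrically opposite) or three points (on a circumcircle).
The farthest pair is A_6–A_7 with squared distance 493. The circle on this segment as diameter has centre (0.5, -1) and r² = 493/4 = 123.25.
Check A_1: distance² to centre = 21.25 ≤ 123.25, so it lies inside.
All remaining points lie in this disk, and no smaller disk contains both endpoints, so this is the minimum enclosing circle.

123.25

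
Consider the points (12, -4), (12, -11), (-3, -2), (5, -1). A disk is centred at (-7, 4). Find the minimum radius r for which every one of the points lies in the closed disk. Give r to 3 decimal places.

24.207

The required radius is the distance from (-7, 4) to the farthest point.
Squared distances: 425, 586, 52, 169.
Maximum is 586, attained at (12, -11).
r = √586 ≈ 24.207.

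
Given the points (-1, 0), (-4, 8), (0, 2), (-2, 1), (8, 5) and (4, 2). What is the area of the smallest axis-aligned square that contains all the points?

The bounding box has width 12 and height 8.
An axis-aligned square enclosing the set must have side ≥ max(width, height).
So the minimum side is max(12, 8) = 12.
Area = 12² = 144.

144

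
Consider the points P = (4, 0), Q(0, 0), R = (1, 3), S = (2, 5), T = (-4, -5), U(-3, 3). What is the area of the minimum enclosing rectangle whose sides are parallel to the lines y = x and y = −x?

80

In coordinates u = x + y, v = x − y the rectangle is axis-aligned; the map (x,y)→(u,v) scales areas by 2.
u-values: 4, 0, 4, 7, -9, 0; range = 7 − (-9) = 16.
v-values: 4, 0, -2, -3, 1, -6; range = 4 − (-6) = 10.
Area = (16 × 10) / 2 = 80.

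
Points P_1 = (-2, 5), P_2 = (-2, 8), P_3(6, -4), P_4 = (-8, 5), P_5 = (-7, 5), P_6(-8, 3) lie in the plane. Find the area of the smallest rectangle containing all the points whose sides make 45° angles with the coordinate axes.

In coordinates u = x + y, v = x − y the rectangle is axis-aligned; the map (x,y)→(u,v) scales areas by 2.
u-values: 3, 6, 2, -3, -2, -5; range = 6 − (-5) = 11.
v-values: -7, -10, 10, -13, -12, -11; range = 10 − (-13) = 23.
Area = (11 × 23) / 2 = 126.5.

126.5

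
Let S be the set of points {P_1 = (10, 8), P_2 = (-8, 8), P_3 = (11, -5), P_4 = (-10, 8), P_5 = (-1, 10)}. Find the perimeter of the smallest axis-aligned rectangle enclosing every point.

72

Width = max x − min x = 11 − (-10) = 21.
Height = max y − min y = 10 − (-5) = 15.
Perimeter = 2(21 + 15) = 72.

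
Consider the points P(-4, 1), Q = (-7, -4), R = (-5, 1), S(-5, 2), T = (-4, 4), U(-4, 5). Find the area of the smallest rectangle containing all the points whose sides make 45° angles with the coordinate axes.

36

In coordinates u = x + y, v = x − y the rectangle is axis-aligned; the map (x,y)→(u,v) scales areas by 2.
u-values: -3, -11, -4, -3, 0, 1; range = 1 − (-11) = 12.
v-values: -5, -3, -6, -7, -8, -9; range = -3 − (-9) = 6.
Area = (12 × 6) / 2 = 36.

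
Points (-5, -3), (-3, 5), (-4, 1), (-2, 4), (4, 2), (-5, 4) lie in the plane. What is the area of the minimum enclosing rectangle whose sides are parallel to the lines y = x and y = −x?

In coordinates u = x + y, v = x − y the rectangle is axis-aligned; the map (x,y)→(u,v) scales areas by 2.
u-values: -8, 2, -3, 2, 6, -1; range = 6 − (-8) = 14.
v-values: -2, -8, -5, -6, 2, -9; range = 2 − (-9) = 11.
Area = (14 × 11) / 2 = 77.

77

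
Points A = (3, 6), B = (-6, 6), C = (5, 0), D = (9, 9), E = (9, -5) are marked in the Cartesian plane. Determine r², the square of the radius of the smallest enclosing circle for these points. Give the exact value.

The minimum enclosing circle is determined by three boundary points: B, D, E.
Their circumcentre is (2.6, 2) with r² = 89.96.
The farthest remaining point A is at distance² 16.16 ≤ 89.96.

89.96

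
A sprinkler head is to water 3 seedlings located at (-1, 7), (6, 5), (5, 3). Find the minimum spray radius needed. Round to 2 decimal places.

3.67

Call the three points A, B, C in the order given.
Side lengths²: AB² = 53, AC² = 52, BC² = 5.
Since AB² = 53 < 52 + 5 = 57, the triangle is acute, so the smallest enclosing circle is the circumcircle.
Circumcentre = (2.375, 5.5625), r² = 13.45703125.
r = √(13.45703125) ≈ 3.67.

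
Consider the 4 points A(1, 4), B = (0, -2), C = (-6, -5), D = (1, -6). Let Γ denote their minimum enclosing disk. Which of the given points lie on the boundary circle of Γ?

A smallest enclosing disk is always determined by at most three of the input points on its boundary.
The minimum enclosing circle is determined by three boundary points: A, C, D.
Their circumcentre is (-13/7, -1) with r² = 1625/49.
The farthest remaining point B is at distance² 218/49 ≤ 1625/49.
The points at distance exactly r from the centre are A, C, D — 3 points.

A, C, D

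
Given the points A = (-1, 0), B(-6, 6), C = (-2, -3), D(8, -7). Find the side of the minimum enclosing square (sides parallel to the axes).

The bounding box has width 14 and height 13.
An axis-aligned square enclosing the set must have side ≥ max(width, height).
So the minimum side is max(14, 13) = 14.

14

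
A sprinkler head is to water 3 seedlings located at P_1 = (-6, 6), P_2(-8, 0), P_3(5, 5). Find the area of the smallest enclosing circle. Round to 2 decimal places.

Side lengths²: P_1P_2² = 40, P_1P_3² = 122, P_2P_3² = 194.
Since P_2P_3² = 194 ≥ 122 + 40 = 162, the angle opposite P_2P_3 is not acute, so the smallest enclosing circle has P_2P_3 as diameter.
Centre = midpoint of P_2P_3 = (-1.5, 2.5), r² = 194/4 = 48.5.
Area = π·r² = π·48.5 ≈ 152.37.

152.37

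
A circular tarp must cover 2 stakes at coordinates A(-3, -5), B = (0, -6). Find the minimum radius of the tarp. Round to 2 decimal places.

1.58

The smallest circle enclosing two points has them as diameter endpoints.
Centre = midpoint = (-1.5, -5.5); r² = |AB|²/4 = 10/4 = 2.5.
r = √(2.5) ≈ 1.58.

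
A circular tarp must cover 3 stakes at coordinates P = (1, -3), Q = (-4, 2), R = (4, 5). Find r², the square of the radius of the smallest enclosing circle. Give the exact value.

5329/242

Side lengths²: PQ² = 50, PR² = 73, QR² = 73.
Since QR² = 73 < 73 + 50 = 123, the triangle is acute, so the smallest enclosing circle is the circumcircle.
Circumcentre = (15/22, 37/22), r² = 5329/242.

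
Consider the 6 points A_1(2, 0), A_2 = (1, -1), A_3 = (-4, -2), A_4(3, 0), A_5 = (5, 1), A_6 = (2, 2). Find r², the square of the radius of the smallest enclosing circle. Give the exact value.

22.5

By Welzl's lemma the MEC is supported by two points (diametrically opposite) or three points (on a circumcircle).
The farthest pair is A_3–A_5 with squared distance 90. The circle on this segment as diameter has centre (0.5, -0.5) and r² = 90/4 = 22.5.
Check A_1: distance² to centre = 2.5 ≤ 22.5, so it lies inside.
All remaining points lie in this disk, and no smaller disk contains both endpoints, so this is the minimum enclosing circle.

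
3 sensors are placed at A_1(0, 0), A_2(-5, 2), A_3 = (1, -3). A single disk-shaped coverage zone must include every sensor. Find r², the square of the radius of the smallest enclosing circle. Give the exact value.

Side lengths²: A_1A_2² = 29, A_1A_3² = 10, A_2A_3² = 61.
Since A_2A_3² = 61 ≥ 29 + 10 = 39, the angle opposite A_2A_3 is not acute, so the smallest enclosing circle has A_2A_3 as diameter.
Centre = midpoint of A_2A_3 = (-2, -0.5), r² = 61/4 = 15.25.

15.25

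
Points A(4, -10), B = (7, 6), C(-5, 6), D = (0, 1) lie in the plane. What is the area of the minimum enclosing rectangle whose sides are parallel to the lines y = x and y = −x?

237.5

In coordinates u = x + y, v = x − y the rectangle is axis-aligned; the map (x,y)→(u,v) scales areas by 2.
u-values: -6, 13, 1, 1; range = 13 − (-6) = 19.
v-values: 14, 1, -11, -1; range = 14 − (-11) = 25.
Area = (19 × 25) / 2 = 237.5.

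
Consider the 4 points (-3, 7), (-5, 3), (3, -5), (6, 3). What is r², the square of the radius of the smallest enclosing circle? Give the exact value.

45

The farthest pair is (-3, 7)–(3, -5) with squared distance 180. The circle on this segment as diameter has centre (0, 1) and r² = 180/4 = 45.
Check (-5, 3): distance² to centre = 29 ≤ 45, so it lies inside.
All remaining points lie in this disk, and no smaller disk contains both endpoints, so this is the minimum enclosing circle.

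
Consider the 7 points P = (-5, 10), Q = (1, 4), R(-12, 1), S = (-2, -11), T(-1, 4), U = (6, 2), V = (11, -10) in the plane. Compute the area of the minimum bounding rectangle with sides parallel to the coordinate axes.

483

x ranges over [-12, 11], width 23.
y ranges over [-11, 10], height 21.
Area = 23 × 21 = 483.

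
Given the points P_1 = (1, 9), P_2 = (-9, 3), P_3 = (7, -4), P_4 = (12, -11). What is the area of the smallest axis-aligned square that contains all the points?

The bounding box has width 21 and height 20.
An axis-aligned square enclosing the set must have side ≥ max(width, height).
So the minimum side is max(21, 20) = 21.
Area = 21² = 441.

441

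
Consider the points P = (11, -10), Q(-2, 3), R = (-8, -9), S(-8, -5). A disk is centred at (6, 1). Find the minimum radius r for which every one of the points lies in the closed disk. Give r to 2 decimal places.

The required radius is the distance from (6, 1) to the farthest point.
Squared distances: 146, 68, 296, 232.
Maximum is 296, attained at R.
r = √296 ≈ 17.20.

17.20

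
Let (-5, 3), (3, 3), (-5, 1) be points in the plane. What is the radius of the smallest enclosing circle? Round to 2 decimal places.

4.12

Call the three points A, B, C in the order given.
Side lengths²: AB² = 64, AC² = 4, BC² = 68.
Since BC² = 68 ≥ 64 + 4 = 68, the angle opposite BC is not acute, so the smallest enclosing circle has BC as diameter.
Centre = midpoint of BC = (-1, 2), r² = 68/4 = 17.
r = √17 ≈ 4.12.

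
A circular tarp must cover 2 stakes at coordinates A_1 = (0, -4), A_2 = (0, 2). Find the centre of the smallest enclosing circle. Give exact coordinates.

The smallest circle enclosing two points has them as diameter endpoints.
Centre = midpoint = (0, -1); r² = |A_1A_2|²/4 = 36/4 = 9.
Centre = (0, -1).

(0, -1)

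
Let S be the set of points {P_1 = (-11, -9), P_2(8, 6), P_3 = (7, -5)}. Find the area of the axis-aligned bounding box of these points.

x ranges over [-11, 8], width 19.
y ranges over [-9, 6], height 15.
Area = 19 × 15 = 285.

285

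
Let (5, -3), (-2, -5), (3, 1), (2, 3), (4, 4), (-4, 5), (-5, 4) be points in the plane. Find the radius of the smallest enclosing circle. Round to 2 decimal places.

6.10

By Welzl's lemma the MEC is supported by two points (diametrically opposite) or three points (on a circumcircle).
The farthest pair is (5, -3)–(-5, 4) with squared distance 149. The circle on this segment as diameter has centre (0, 0.5) and r² = 149/4 = 37.25.
Check (-2, -5): distance² to centre = 34.25 ≤ 37.25, so it lies inside.
All remaining points lie in this disk, and no smaller disk contains both endpoints, so this is the minimum enclosing circle.
r = √(37.25) ≈ 6.10.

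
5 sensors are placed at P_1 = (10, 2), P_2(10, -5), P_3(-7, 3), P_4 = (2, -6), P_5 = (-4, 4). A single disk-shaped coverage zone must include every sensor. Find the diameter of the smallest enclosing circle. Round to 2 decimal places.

18.79

A smallest enclosing disk is always determined by at most three of the input points on its boundary.
The farthest pair is P_2–P_3 with squared distance 353. The circle on this segment as diameter has centre (1.5, -1) and r² = 353/4 = 88.25.
Check P_1: distance² to centre = 81.25 ≤ 88.25, so it lies inside.
All remaining points lie in this disk, and no smaller disk contains both endpoints, so this is the minimum enclosing circle.
Diameter = 2r = 2√(88.25) ≈ 18.79.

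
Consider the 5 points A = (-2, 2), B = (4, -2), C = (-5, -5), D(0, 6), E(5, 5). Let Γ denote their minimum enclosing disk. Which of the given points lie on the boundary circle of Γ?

C, E

The farthest pair is C–E with squared distance 200. The circle on this segment as diameter has centre (0, 0) and r² = 200/4 = 50.
Check A: distance² to centre = 8 ≤ 50, so it lies inside.
All remaining points lie in this disk, and no smaller disk contains both endpoints, so this is the minimum enclosing circle.
The points at distance exactly r from the centre are C, E — 2 points.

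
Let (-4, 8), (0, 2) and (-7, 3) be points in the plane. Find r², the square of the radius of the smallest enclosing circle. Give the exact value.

5525/361

Call the three points A, B, C in the order given.
Side lengths²: AB² = 52, AC² = 34, BC² = 50.
Since AB² = 52 < 50 + 34 = 84, the triangle is acute, so the smallest enclosing circle is the circumcircle.
Circumcentre = (-62/19, 79/19), r² = 5525/361.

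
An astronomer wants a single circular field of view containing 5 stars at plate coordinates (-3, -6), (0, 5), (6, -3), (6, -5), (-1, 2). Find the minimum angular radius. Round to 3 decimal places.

By Welzl's lemma the MEC is supported by two points (diametrically opposite) or three points (on a circumcircle).
The minimum enclosing circle is determined by three boundary points: (-3, -6), (0, 5), (6, -5).
Their circumcentre is (49/48, -1.1875) with r² = 45305/1152.
The farthest remaining point (6, -3) is at distance² 32345/1152 ≤ 45305/1152.
r = √(45305/1152) ≈ 6.271.

6.271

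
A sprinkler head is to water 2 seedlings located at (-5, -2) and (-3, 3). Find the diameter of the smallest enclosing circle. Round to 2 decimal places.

5.39

The smallest circle enclosing two points has them as diameter endpoints.
Centre = midpoint = (-4, 0.5); r² = |(-5, -2)−(-3, 3)|²/4 = 29/4 = 7.25.
Diameter = 2r = 2√(7.25) ≈ 5.39.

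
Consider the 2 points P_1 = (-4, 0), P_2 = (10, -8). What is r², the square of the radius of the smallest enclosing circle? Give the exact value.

The smallest circle enclosing two points has them as diameter endpoints.
Centre = midpoint = (3, -4); r² = |P_1P_2|²/4 = 260/4 = 65.

65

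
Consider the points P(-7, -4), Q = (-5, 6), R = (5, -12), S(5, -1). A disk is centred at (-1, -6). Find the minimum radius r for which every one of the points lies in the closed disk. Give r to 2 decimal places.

12.65

The required radius is the distance from (-1, -6) to the farthest point.
Squared distances: 40, 160, 72, 61.
Maximum is 160, attained at Q.
r = √160 ≈ 12.65.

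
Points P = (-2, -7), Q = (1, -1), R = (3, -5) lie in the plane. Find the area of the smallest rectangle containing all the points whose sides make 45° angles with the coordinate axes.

27

In coordinates u = x + y, v = x − y the rectangle is axis-aligned; the map (x,y)→(u,v) scales areas by 2.
u-values: -9, 0, -2; range = 0 − (-9) = 9.
v-values: 5, 2, 8; range = 8 − 2 = 6.
Area = (9 × 6) / 2 = 27.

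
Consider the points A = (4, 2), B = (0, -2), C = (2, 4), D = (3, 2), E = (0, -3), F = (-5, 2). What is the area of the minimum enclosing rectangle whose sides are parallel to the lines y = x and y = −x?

In coordinates u = x + y, v = x − y the rectangle is axis-aligned; the map (x,y)→(u,v) scales areas by 2.
u-values: 6, -2, 6, 5, -3, -3; range = 6 − (-3) = 9.
v-values: 2, 2, -2, 1, 3, -7; range = 3 − (-7) = 10.
Area = (9 × 10) / 2 = 45.

45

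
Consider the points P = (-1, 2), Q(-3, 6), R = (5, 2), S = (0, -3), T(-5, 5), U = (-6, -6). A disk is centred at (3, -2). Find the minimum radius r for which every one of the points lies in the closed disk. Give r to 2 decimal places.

10.63

The required radius is the distance from (3, -2) to the farthest point.
Squared distances: 32, 100, 20, 10, 113, 97.
Maximum is 113, attained at T.
r = √113 ≈ 10.63.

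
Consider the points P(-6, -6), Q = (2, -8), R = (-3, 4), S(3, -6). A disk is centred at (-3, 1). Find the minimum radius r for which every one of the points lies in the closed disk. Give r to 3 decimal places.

10.296

The required radius is the distance from (-3, 1) to the farthest point.
Squared distances: 58, 106, 9, 85.
Maximum is 106, attained at Q.
r = √106 ≈ 10.296.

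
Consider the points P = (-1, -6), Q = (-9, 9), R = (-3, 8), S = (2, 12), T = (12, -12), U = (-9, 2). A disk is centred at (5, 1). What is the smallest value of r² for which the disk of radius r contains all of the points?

The required radius is the distance from (5, 1) to the farthest point.
Squared distances: 85, 260, 113, 130, 218, 197.
Maximum is 260, attained at Q.

260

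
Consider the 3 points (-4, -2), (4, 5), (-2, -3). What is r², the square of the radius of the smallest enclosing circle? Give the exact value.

Call the three points A, B, C in the order given.
Side lengths²: AB² = 113, AC² = 5, BC² = 100.
Since AB² = 113 ≥ 100 + 5 = 105, the angle opposite AB is not acute, so the smallest enclosing circle has AB as diameter.
Centre = midpoint of AB = (0, 1.5), r² = 113/4 = 28.25.

28.25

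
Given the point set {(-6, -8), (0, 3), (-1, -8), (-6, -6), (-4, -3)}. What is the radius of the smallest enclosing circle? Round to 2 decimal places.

The minimum enclosing circle of a finite set is fixed by two of the points (as a diameter) or three (as a circumcircle).
The farthest pair is (-6, -8)–(0, 3) with squared distance 157. The circle on this segment as diameter has centre (-3, -2.5) and r² = 157/4 = 39.25.
Check (-1, -8): distance² to centre = 34.25 ≤ 39.25, so it lies inside.
All remaining points lie in this disk, and no smaller disk contains both endpoints, so this is the minimum enclosing circle.
r = √(39.25) ≈ 6.26.

6.26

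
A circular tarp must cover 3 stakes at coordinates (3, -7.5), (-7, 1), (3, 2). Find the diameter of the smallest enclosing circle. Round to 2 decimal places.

Call the three points A, B, C in the order given.
Side lengths²: AB² = 172.25, AC² = 90.25, BC² = 101.
Since AB² = 172.25 < 101 + 90.25 = 191.25, the triangle is acute, so the smallest enclosing circle is the circumcircle.
Circumcentre = (-1.575, -2.75), r² = 43.493125.
Diameter = 2r = 2√(43.493125) ≈ 13.19.

13.19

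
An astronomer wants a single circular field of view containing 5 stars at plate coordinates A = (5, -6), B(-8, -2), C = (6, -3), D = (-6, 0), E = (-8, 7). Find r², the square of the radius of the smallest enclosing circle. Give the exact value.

84.5

By Welzl's lemma the MEC is supported by two points (diametrically opposite) or three points (on a circumcircle).
The farthest pair is A–E with squared distance 338. The circle on this segment as diameter has centre (-1.5, 0.5) and r² = 338/4 = 84.5.
Check B: distance² to centre = 48.5 ≤ 84.5, so it lies inside.
All remaining points lie in this disk, and no smaller disk contains both endpoints, so this is the minimum enclosing circle.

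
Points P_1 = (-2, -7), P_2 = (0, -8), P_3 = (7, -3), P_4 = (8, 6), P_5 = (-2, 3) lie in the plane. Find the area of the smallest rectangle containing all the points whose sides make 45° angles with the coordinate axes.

In coordinates u = x + y, v = x − y the rectangle is axis-aligned; the map (x,y)→(u,v) scales areas by 2.
u-values: -9, -8, 4, 14, 1; range = 14 − (-9) = 23.
v-values: 5, 8, 10, 2, -5; range = 10 − (-5) = 15.
Area = (23 × 15) / 2 = 172.5.

172.5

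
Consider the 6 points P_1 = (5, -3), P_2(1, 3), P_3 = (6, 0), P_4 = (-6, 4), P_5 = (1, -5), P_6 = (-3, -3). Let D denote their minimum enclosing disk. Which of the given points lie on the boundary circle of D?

The farthest pair is P_1–P_4 with squared distance 170. The circle on this segment as diameter has centre (-0.5, 0.5) and r² = 170/4 = 42.5.
Check P_2: distance² to centre = 8.5 ≤ 42.5, so it lies inside.
All remaining points lie in this disk, and no smaller disk contains both endpoints, so this is the minimum enclosing circle.
The points at distance exactly r from the centre are P_1, P_3, P_4 — 3 points.

P_1, P_3, P_4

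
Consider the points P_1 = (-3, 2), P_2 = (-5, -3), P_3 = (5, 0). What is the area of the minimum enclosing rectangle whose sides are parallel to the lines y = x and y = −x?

In coordinates u = x + y, v = x − y the rectangle is axis-aligned; the map (x,y)→(u,v) scales areas by 2.
u-values: -1, -8, 5; range = 5 − (-8) = 13.
v-values: -5, -2, 5; range = 5 − (-5) = 10.
Area = (13 × 10) / 2 = 65.

65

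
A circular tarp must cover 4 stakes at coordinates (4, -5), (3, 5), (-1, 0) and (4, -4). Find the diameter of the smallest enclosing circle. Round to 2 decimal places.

By Welzl's lemma the MEC is supported by two points (diametrically opposite) or three points (on a circumcircle).
The farthest pair is (4, -5)–(3, 5) with squared distance 101. The circle on this segment as diameter has centre (3.5, 0) and r² = 101/4 = 25.25.
Check (-1, 0): distance² to centre = 20.25 ≤ 25.25, so it lies inside.
All remaining points lie in this disk, and no smaller disk contains both endpoints, so this is the minimum enclosing circle.
Diameter = 2r = 2√(25.25) ≈ 10.05.

10.05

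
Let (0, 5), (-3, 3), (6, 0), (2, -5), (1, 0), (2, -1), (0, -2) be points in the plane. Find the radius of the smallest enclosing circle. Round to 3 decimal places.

The farthest pair is (0, 5)–(2, -5) with squared distance 104. The circle on this segment as diameter has centre (1, 0) and r² = 104/4 = 26.
Check (-3, 3): distance² to centre = 25 ≤ 26, so it lies inside.
All remaining points lie in this disk, and no smaller disk contains both endpoints, so this is the minimum enclosing circle.
r = √26 ≈ 5.099.

5.099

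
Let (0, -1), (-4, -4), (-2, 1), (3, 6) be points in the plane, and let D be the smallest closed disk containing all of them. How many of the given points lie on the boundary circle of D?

A smallest enclosing disk is always determined by at most three of the input points on its boundary.
The farthest pair is (-4, -4)–(3, 6) with squared distance 149. The circle on this segment as diameter has centre (-0.5, 1) and r² = 149/4 = 37.25.
Check (0, -1): distance² to centre = 4.25 ≤ 37.25, so it lies inside.
All remaining points lie in this disk, and no smaller disk contains both endpoints, so this is the minimum enclosing circle.
The points at distance exactly r from the centre are (-4, -4), (3, 6) — 2 points.

2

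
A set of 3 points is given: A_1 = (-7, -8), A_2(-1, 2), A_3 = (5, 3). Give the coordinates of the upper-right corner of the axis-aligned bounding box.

x-range [-7, 5], y-range [-8, 3].
The upper-right corner is (5, 3).

(5, 3)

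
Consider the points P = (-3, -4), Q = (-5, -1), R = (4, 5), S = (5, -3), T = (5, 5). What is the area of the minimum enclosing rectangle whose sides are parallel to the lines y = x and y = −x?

In coordinates u = x + y, v = x − y the rectangle is axis-aligned; the map (x,y)→(u,v) scales areas by 2.
u-values: -7, -6, 9, 2, 10; range = 10 − (-7) = 17.
v-values: 1, -4, -1, 8, 0; range = 8 − (-4) = 12.
Area = (17 × 12) / 2 = 102.

102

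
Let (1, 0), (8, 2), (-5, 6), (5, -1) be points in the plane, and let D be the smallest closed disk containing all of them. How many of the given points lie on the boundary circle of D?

2

The minimum enclosing circle of a finite set is fixed by two of the points (as a diameter) or three (as a circumcircle).
The farthest pair is (8, 2)–(-5, 6) with squared distance 185. The circle on this segment as diameter has centre (1.5, 4) and r² = 185/4 = 46.25.
Check (1, 0): distance² to centre = 16.25 ≤ 46.25, so it lies inside.
All remaining points lie in this disk, and no smaller disk contains both endpoints, so this is the minimum enclosing circle.
The points at distance exactly r from the centre are (8, 2), (-5, 6) — 2 points.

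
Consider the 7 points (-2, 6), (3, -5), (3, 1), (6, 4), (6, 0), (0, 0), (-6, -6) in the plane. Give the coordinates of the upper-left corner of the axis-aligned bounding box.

x-range [-6, 6], y-range [-6, 6].
The upper-left corner is (-6, 6).

(-6, 6)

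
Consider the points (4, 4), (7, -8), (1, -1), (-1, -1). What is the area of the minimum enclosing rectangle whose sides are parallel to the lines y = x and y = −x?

In coordinates u = x + y, v = x − y the rectangle is axis-aligned; the map (x,y)→(u,v) scales areas by 2.
u-values: 8, -1, 0, -2; range = 8 − (-2) = 10.
v-values: 0, 15, 2, 0; range = 15 − 0 = 15.
Area = (10 × 15) / 2 = 75.

75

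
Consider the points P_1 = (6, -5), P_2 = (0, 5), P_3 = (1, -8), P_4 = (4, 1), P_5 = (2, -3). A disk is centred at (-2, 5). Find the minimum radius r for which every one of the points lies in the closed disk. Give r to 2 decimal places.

The required radius is the distance from (-2, 5) to the farthest point.
Squared distances: 164, 4, 178, 52, 80.
Maximum is 178, attained at P_3.
r = √178 ≈ 13.34.

13.34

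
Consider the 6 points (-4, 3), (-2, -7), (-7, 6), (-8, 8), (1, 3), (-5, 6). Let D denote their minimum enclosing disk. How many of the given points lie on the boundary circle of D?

2

The minimum enclosing circle of a finite set is fixed by two of the points (as a diameter) or three (as a circumcircle).
The farthest pair is (-2, -7)–(-8, 8) with squared distance 261. The circle on this segment as diameter has centre (-5, 0.5) and r² = 261/4 = 65.25.
Check (-4, 3): distance² to centre = 7.25 ≤ 65.25, so it lies inside.
All remaining points lie in this disk, and no smaller disk contains both endpoints, so this is the minimum enclosing circle.
The points at distance exactly r from the centre are (-2, -7), (-8, 8) — 2 points.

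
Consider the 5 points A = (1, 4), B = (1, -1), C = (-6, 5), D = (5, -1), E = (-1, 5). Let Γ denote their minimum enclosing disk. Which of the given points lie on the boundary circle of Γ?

The farthest pair is C–D with squared distance 157. The circle on this segment as diameter has centre (-0.5, 2) and r² = 157/4 = 39.25.
Check A: distance² to centre = 6.25 ≤ 39.25, so it lies inside.
All remaining points lie in this disk, and no smaller disk contains both endpoints, so this is the minimum enclosing circle.
The points at distance exactly r from the centre are C, D — 2 points.

C, D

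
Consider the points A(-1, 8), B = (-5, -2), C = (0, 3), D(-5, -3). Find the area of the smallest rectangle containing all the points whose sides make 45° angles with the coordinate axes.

In coordinates u = x + y, v = x − y the rectangle is axis-aligned; the map (x,y)→(u,v) scales areas by 2.
u-values: 7, -7, 3, -8; range = 7 − (-8) = 15.
v-values: -9, -3, -3, -2; range = -2 − (-9) = 7.
Area = (15 × 7) / 2 = 52.5.

52.5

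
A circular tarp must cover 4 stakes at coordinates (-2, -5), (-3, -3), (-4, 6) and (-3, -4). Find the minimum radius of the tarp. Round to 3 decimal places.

By Welzl's lemma the MEC is supported by two points (diametrically opposite) or three points (on a circumcircle).
The farthest pair is (-2, -5)–(-4, 6) with squared distance 125. The circle on this segment as diameter has centre (-3, 0.5) and r² = 125/4 = 31.25.
Check (-3, -3): distance² to centre = 12.25 ≤ 31.25, so it lies inside.
All remaining points lie in this disk, and no smaller disk contains both endpoints, so this is the minimum enclosing circle.
r = √(31.25) ≈ 5.590.

5.590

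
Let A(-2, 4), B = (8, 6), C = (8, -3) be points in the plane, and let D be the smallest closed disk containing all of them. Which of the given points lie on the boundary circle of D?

A, B, C

Side lengths²: AB² = 104, AC² = 149, BC² = 81.
Since AC² = 149 < 104 + 81 = 185, the triangle is acute, so the smallest enclosing circle is the circumcircle.
Circumcentre = (3.7, 1.5), r² = 38.74.
The points at distance exactly r from the centre are A, B, C — 3 points.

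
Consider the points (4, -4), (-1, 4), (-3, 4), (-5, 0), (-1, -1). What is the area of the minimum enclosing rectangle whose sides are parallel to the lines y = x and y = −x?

60

In coordinates u = x + y, v = x − y the rectangle is axis-aligned; the map (x,y)→(u,v) scales areas by 2.
u-values: 0, 3, 1, -5, -2; range = 3 − (-5) = 8.
v-values: 8, -5, -7, -5, 0; range = 8 − (-7) = 15.
Area = (8 × 15) / 2 = 60.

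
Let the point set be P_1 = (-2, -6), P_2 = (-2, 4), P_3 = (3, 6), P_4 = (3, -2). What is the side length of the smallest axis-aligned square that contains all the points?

The bounding box has width 5 and height 12.
An axis-aligned square enclosing the set must have side ≥ max(width, height).
So the minimum side is max(5, 12) = 12.

12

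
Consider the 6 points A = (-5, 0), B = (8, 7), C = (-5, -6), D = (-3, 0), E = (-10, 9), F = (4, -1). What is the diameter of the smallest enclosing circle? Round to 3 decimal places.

20.248

The minimum enclosing circle is determined by three boundary points: B, C, E.
Their circumcentre is (-1.5, 3.5) with r² = 102.5.
The farthest remaining point F is at distance² 50.5 ≤ 102.5.
Diameter = 2r = 2√(102.5) ≈ 20.248.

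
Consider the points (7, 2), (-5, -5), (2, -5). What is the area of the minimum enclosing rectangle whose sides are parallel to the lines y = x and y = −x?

In coordinates u = x + y, v = x − y the rectangle is axis-aligned; the map (x,y)→(u,v) scales areas by 2.
u-values: 9, -10, -3; range = 9 − (-10) = 19.
v-values: 5, 0, 7; range = 7 − 0 = 7.
Area = (19 × 7) / 2 = 66.5.

66.5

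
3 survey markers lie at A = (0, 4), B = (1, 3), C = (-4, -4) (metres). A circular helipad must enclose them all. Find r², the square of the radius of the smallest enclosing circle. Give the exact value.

Side lengths²: AB² = 2, AC² = 80, BC² = 74.
Since AC² = 80 ≥ 74 + 2 = 76, the angle opposite AC is not acute, so the smallest enclosing circle has AC as diameter.
Centre = midpoint of AC = (-2, 0), r² = 80/4 = 20.

20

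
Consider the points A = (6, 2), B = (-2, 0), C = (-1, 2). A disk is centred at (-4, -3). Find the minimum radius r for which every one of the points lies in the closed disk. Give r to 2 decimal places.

The required radius is the distance from (-4, -3) to the farthest point.
Squared distances: 125, 13, 34.
Maximum is 125, attained at A.
r = √125 ≈ 11.18.

11.18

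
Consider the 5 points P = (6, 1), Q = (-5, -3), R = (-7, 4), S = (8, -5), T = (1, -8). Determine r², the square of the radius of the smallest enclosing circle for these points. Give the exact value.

76.5

A smallest enclosing disk is always determined by at most three of the input points on its boundary.
The farthest pair is R–S with squared distance 306. The circle on this segment as diameter has centre (0.5, -0.5) and r² = 306/4 = 76.5.
Check P: distance² to centre = 32.5 ≤ 76.5, so it lies inside.
All remaining points lie in this disk, and no smaller disk contains both endpoints, so this is the minimum enclosing circle.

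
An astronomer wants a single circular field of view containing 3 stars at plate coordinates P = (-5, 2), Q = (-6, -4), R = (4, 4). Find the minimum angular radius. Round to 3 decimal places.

6.403

Side lengths²: PQ² = 37, PR² = 85, QR² = 164.
Since QR² = 164 ≥ 85 + 37 = 122, the angle opposite QR is not acute, so the smallest enclosing circle has QR as diameter.
Centre = midpoint of QR = (-1, 0), r² = 164/4 = 41.
r = √41 ≈ 6.403.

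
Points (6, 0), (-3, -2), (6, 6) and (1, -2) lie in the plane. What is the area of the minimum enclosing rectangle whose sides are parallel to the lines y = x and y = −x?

In coordinates u = x + y, v = x − y the rectangle is axis-aligned; the map (x,y)→(u,v) scales areas by 2.
u-values: 6, -5, 12, -1; range = 12 − (-5) = 17.
v-values: 6, -1, 0, 3; range = 6 − (-1) = 7.
Area = (17 × 7) / 2 = 59.5.

59.5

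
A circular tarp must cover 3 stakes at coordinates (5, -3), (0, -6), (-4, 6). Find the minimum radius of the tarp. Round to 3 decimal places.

6.519

Call the three points A, B, C in the order given.
Side lengths²: AB² = 34, AC² = 162, BC² = 160.
Since AC² = 162 < 160 + 34 = 194, the triangle is acute, so the smallest enclosing circle is the circumcircle.
Circumcentre = (-0.5, 0.5), r² = 42.5.
r = √(42.5) ≈ 6.519.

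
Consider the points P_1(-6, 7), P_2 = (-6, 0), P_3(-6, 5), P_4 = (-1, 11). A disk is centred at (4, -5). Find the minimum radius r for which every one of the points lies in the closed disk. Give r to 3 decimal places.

The required radius is the distance from (4, -5) to the farthest point.
Squared distances: 244, 125, 200, 281.
Maximum is 281, attained at P_4.
r = √281 ≈ 16.763.

16.763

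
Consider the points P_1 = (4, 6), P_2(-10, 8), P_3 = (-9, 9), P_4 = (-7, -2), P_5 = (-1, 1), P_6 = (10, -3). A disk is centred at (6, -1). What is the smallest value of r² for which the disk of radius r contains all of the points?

The required radius is the distance from (6, -1) to the farthest point.
Squared distances: 53, 337, 325, 170, 53, 20.
Maximum is 337, attained at P_2.

337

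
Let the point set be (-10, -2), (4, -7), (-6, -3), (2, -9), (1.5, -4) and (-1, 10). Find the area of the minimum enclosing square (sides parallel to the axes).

The bounding box has width 14 and height 19.
An axis-aligned square enclosing the set must have side ≥ max(width, height).
So the minimum side is max(14, 19) = 19.
Area = 19² = 361.

361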